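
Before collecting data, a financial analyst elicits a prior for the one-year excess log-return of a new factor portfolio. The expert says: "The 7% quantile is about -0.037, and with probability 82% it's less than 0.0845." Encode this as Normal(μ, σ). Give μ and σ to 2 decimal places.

μ = 0.04, σ = 0.05

For Normal(μ,σ), the p-quantile is μ + z_p·σ. Here z_{0.07} = -1.476, z_{0.82} = 0.9154.
So -0.037 = μ − 1.476σ and 0.0845 = μ + 0.9154σ.
Subtracting: σ = (0.0845 − -0.037)/(0.9154 − (-1.476)) = 0.05.
Then μ = -0.037 − (-1.476)·0.05 = 0.04.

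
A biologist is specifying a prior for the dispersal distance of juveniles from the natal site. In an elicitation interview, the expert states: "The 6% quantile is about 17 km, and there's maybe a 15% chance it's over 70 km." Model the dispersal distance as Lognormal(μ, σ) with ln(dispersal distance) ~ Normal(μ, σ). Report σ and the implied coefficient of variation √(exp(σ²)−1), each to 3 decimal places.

σ ≈ 0.546, CV ≈ 0.590

If T ~ Lognormal(μ,σ) then ln T ~ Normal(μ,σ), so the p-quantile of ln T is μ + z_p·σ.
ln(17) = 2.833 and ln(70) = 4.248; z_{0.06} = -1.555, z_{0.85} = 1.036.
σ = (4.248 − 2.833)/(1.036 − (-1.555)) = 0.546.
μ = 2.833 − (-1.555)·0.546 = 3.682.
CV = √(exp(σ²)−1) = √(exp(0.2983)−1) = 0.590.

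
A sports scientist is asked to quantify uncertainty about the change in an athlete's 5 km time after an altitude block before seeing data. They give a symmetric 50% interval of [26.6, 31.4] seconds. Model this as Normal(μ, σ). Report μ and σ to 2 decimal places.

μ = 29.00, σ = 3.56

A symmetric 50% interval runs μ ± z·σ with z = 0.6745.
Half-width = 2.4, so σ = 2.4/0.6745 = 3.56.
μ is the interval midpoint, 29.00.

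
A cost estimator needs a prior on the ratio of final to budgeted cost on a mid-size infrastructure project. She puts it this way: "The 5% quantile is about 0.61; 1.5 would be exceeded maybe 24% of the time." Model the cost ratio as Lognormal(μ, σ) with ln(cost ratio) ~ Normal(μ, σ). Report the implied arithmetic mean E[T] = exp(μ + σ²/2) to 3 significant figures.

E[T] ≈ 1.23

If T ~ Lognormal(μ,σ) then ln T ~ Normal(μ,σ), so the p-quantile of ln T is μ + z_p·σ.
ln(0.61) = -0.4943 and ln(1.5) = 0.4055; z_{0.05} = -1.645, z_{0.76} = 0.7063.
σ = (0.4055 − -0.4943)/(0.7063 − (-1.645)) = 0.383.
μ = -0.4943 − (-1.645)·0.383 = 0.135.
E[T] = exp(μ + σ²/2) = exp(0.135 + 0.0732) = 1.23.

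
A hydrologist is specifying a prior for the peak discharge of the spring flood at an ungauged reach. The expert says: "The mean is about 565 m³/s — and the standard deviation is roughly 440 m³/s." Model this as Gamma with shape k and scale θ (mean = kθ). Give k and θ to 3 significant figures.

k ≈ 1.65, θ ≈ 343

For Gamma(k, scale θ): mean = kθ, variance = kθ², so CV = 1/√k.
CV = SD/mean = 440/565 = 0.7788, hence k = 1/CV² = 1.65.
Then θ = mean/k = 565/1.65 = 343.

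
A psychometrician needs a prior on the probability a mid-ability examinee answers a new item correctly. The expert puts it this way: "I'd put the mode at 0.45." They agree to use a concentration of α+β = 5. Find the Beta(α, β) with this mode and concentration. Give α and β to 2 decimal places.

For α,β > 1 the Beta mode is (α−1)/(α+β−2). With α+β = 5, the mode is (α−1)/3.
Set (α−1)/3 = 0.45 → α = 1 + 0.45·3 = 2.35.
β = 5 − α = 2.65.

α = 2.35, β = 2.65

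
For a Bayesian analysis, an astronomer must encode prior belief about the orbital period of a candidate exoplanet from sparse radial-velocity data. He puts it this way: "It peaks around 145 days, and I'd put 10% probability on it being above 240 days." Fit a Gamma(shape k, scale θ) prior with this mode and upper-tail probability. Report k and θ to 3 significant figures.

k ≈ 8.43, θ ≈ 19.5

Gamma(k,θ) with k>1 has mode (k−1)θ, so θ = 145/(k−1).
Need P(X < 240) = 0.9 with θ tied to k this way. Start at k = 2, θ = 145: P(X<240) ≈ 0.493.
Too low — raise k to concentrate. Iterating converges to k ≈ 8.43.
Then θ = 145/(8.43−1) ≈ 19.5.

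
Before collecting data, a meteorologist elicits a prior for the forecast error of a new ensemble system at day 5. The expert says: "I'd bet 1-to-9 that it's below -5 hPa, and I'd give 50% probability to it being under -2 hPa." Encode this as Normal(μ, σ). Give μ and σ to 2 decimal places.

μ = -2.00, σ = 2.34

For Normal(μ,σ), the p-quantile is μ + z_p·σ. Here z_{0.1} = -1.282, z_{0.5} = 0.
So -5 = μ − 1.282σ and -2 = μ + 0σ.
Subtracting: σ = (-2 − -5)/(0 − (-1.282)) = 2.34.
Then μ = -5 − (-1.282)·2.34 = -2.00.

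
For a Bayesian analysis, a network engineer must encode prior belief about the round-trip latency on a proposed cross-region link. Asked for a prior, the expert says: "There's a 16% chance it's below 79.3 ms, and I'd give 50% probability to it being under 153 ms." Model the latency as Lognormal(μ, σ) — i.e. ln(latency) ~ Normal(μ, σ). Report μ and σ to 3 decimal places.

μ ≈ 5.030, σ ≈ 0.661

If T ~ Lognormal(μ,σ) then ln T ~ Normal(μ,σ), so the p-quantile of ln T is μ + z_p·σ.
ln(79.3) = 4.373 and ln(153) = 5.03; z_{0.16} = -0.9945, z_{0.5} = 0.
σ = (5.03 − 4.373)/(0 − (-0.9945)) = 0.661.
μ = 4.373 − (-0.9945)·0.661 = 5.030.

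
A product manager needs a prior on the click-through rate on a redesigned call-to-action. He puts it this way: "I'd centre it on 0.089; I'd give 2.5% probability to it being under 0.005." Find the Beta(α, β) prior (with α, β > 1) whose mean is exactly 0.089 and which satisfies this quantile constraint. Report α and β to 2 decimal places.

α ≈ 1.30, β ≈ 13.27

With mean 0.089 fixed, write α = 0.089s, β = 0.911s where s = α+β.
Need P(θ < 0.005) = 0.025 under Beta(0.089s, 0.911s). Normal approximation: (q−m)/√(m(1−m)/s) ≈ z_{0.025} = -1.96, so s ≈ 0.089·0.911·(-1.96)²/(0.005−0.089)² = 44.1.
At s = 44.1: P(θ<0.005) ≈ 0.000. Adjusting to match 0.025 gives s ≈ 14.56.
So α = 0.089·14.56 ≈ 1.30, β = 0.911·14.56 ≈ 13.27.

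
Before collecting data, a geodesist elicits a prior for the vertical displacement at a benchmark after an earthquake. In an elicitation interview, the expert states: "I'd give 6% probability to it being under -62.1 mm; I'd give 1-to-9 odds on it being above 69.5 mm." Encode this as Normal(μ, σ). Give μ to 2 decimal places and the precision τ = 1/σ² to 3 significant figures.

μ = 10.04, τ = 0.000465

The p-quantile of Normal(μ,σ) is μ + z_p·σ, with z_{0.06} = -1.555 and z_{0.9} = 1.282.
Eliminate σ: μ = (z₂·x₁ − z₁·x₂)/(z₂ − z₁) = (1.282·-62.1 − (-1.555)·69.5)/2.836 = 10.04.
Then σ = (x₂ − x₁)/(z₂ − z₁) = (69.5 − -62.1)/2.836 = 46.40.
Precision τ = 1/σ² = 1/46.4² = 0.000465.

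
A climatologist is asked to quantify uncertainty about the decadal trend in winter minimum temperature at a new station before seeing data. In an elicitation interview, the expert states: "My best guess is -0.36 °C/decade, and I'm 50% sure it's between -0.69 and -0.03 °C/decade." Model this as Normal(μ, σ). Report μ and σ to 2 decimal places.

A symmetric 50% interval runs μ ± z·σ with z = 0.6745.
Half-width = 0.33, so σ = 0.33/0.6745 = 0.49.
μ is the stated best guess, -0.36.

μ = -0.36, σ = 0.49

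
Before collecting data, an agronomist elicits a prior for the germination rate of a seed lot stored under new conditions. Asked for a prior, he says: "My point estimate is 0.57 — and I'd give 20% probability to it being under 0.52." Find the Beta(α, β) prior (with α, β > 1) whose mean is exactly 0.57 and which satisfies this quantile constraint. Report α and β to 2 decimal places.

α ≈ 39.34, β ≈ 29.68

With mean 0.57 fixed, write α = 0.57s, β = 0.43s where s = α+β.
Need P(θ < 0.52) = 0.2 under Beta(0.57s, 0.43s). Normal approximation: (q−m)/√(m(1−m)/s) ≈ z_{0.2} = -0.842, so s ≈ 0.57·0.43·(-0.842)²/(0.52−0.57)² = 69.4.
At s = 69.4: P(θ<0.52) ≈ 0.199. Adjusting to match 0.2 gives s ≈ 69.02.
So α = 0.57·69.02 ≈ 39.34, β = 0.43·69.02 ≈ 29.68.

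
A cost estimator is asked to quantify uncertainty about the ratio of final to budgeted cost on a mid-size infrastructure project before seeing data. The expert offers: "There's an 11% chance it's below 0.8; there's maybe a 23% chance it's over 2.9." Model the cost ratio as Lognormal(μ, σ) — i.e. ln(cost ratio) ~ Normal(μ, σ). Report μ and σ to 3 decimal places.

μ ≈ 0.581, σ ≈ 0.655

If T ~ Lognormal(μ,σ) then ln T ~ Normal(μ,σ), so the p-quantile of ln T is μ + z_p·σ.
ln(0.8) = -0.2231 and ln(2.9) = 1.065; z_{0.11} = -1.227, z_{0.77} = 0.7388.
σ = (1.065 − -0.2231)/(0.7388 − (-1.227)) = 0.655.
μ = -0.2231 − (-1.227)·0.655 = 0.581.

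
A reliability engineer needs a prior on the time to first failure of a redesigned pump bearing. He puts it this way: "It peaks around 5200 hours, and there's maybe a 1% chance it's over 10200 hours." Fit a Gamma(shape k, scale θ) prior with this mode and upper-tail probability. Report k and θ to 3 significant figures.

Gamma(k,θ) with k>1 has mode (k−1)θ, so θ = 5200/(k−1).
Need P(X < 10200) = 0.99 with θ tied to k this way. Start at k = 2, θ = 5200: P(X<10200) ≈ 0.583.
Too low — raise k to concentrate. Iterating converges to k ≈ 11.9.
Then θ = 5200/(11.9−1) ≈ 479.

k ≈ 11.9, θ ≈ 479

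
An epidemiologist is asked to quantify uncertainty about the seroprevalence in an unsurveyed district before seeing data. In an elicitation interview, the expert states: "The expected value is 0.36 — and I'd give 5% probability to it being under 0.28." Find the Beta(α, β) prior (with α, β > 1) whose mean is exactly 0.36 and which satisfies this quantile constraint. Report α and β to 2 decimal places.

With mean 0.36 fixed, write α = 0.36s, β = 0.64s where s = α+β.
Need P(θ < 0.28) = 0.05 under Beta(0.36s, 0.64s). Normal approximation: (q−m)/√(m(1−m)/s) ≈ z_{0.05} = -1.64, so s ≈ 0.36·0.64·(-1.64)²/(0.28−0.36)² = 97.4.
At s = 97.4: P(θ<0.28) ≈ 0.045. Adjusting to match 0.05 gives s ≈ 92.37.
So α = 0.36·92.37 ≈ 33.25, β = 0.64·92.37 ≈ 59.12.

α ≈ 33.25, β ≈ 59.12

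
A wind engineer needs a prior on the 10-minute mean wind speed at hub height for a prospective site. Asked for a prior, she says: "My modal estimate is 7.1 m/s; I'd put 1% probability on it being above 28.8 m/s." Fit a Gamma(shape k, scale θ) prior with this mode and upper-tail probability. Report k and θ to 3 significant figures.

Gamma(k,θ) with k>1 has mode (k−1)θ, so θ = 7.1/(k−1).
Need P(X < 28.8) = 0.99 with θ tied to k this way. Start at k = 2, θ = 7.1: P(X<28.8) ≈ 0.912.
Too low — raise k to concentrate. Iterating converges to k ≈ 3.12.
Then θ = 7.1/(3.12−1) ≈ 3.34.

k ≈ 3.12, θ ≈ 3.34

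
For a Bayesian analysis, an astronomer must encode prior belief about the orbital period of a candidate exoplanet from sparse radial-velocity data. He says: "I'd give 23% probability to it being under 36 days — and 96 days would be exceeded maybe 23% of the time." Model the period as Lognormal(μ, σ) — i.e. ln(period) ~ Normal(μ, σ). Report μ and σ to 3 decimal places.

If T ~ Lognormal(μ,σ) then ln T ~ Normal(μ,σ), so the p-quantile of ln T is μ + z_p·σ.
ln(36) = 3.584 and ln(96) = 4.564; z_{0.23} = -0.7388, z_{0.77} = 0.7388.
σ = (4.564 − 3.584)/(0.7388 − (-0.7388)) = 0.664.
μ = 3.584 − (-0.7388)·0.664 = 4.074.

μ ≈ 4.074, σ ≈ 0.664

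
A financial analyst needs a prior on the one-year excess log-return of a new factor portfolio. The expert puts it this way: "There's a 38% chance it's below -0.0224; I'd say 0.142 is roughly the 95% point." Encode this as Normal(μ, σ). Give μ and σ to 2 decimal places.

μ = 0.00, σ = 0.08

For Normal(μ,σ), the p-quantile is μ + z_p·σ. Here z_{0.38} = -0.3055, z_{0.95} = 1.645.
So -0.0224 = μ − 0.3055σ and 0.142 = μ + 1.645σ.
Subtracting: σ = (0.142 − -0.0224)/(1.645 − (-0.3055)) = 0.08.
Then μ = -0.0224 − (-0.3055)·0.08 = 0.00.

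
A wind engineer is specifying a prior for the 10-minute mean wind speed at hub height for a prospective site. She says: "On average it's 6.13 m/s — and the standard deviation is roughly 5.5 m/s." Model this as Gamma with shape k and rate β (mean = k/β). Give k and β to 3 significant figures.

k ≈ 1.24, β ≈ 0.203

For Gamma(k, rate β): mean = k/β, variance = k/β², so CV = 1/√k.
CV = SD/mean = 5.5/6.13 = 0.8972, hence k = 1/CV² = 1.24.
Then β = k/mean = 1.24/6.13 = 0.203.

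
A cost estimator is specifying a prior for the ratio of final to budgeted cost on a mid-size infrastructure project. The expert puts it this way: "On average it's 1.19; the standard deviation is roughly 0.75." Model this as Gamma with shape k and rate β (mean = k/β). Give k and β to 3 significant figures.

k ≈ 2.52, β ≈ 2.12

For Gamma(k, rate β): mean = k/β, variance = k/β², so CV = 1/√k.
CV = SD/mean = 0.75/1.19 = 0.6303, hence k = 1/CV² = 2.52.
Then β = k/mean = 2.52/1.19 = 2.12.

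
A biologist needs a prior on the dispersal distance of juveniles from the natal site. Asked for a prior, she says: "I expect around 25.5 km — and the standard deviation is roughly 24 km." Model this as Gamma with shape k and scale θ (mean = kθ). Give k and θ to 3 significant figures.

k ≈ 1.13, θ ≈ 22.6

For Gamma(k, scale θ): mean = kθ, variance = kθ², so CV = 1/√k.
CV = SD/mean = 24/25.5 = 0.9412, hence k = 1/CV² = 1.13.
Then θ = mean/k = 25.5/1.13 = 22.6.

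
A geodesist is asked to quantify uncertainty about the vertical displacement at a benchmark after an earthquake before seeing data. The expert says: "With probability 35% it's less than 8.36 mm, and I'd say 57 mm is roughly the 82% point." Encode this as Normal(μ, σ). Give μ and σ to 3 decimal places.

The p-quantile of Normal(μ,σ) is μ + z_p·σ, with z_{0.35} = -0.3853 and z_{0.82} = 0.9154.
Eliminate σ: μ = (z₂·x₁ − z₁·x₂)/(z₂ − z₁) = (0.9154·8.36 − (-0.3853)·57)/1.301 = 22.769.
Then σ = (x₂ − x₁)/(z₂ − z₁) = (57 − 8.36)/1.301 = 37.396.

μ = 22.769, σ = 37.396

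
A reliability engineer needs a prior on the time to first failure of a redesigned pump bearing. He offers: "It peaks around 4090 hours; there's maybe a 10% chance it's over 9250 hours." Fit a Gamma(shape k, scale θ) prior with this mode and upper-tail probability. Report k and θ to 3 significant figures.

Gamma(k,θ) with k>1 has mode (k−1)θ, so θ = 4090/(k−1).
Need P(X < 9250) = 0.9 with θ tied to k this way. Start at k = 2, θ = 4090: P(X<9250) ≈ 0.660.
Too low — raise k to concentrate. Iterating converges to k ≈ 3.89.
Then θ = 4090/(3.89−1) ≈ 1420.

k ≈ 3.89, θ ≈ 1420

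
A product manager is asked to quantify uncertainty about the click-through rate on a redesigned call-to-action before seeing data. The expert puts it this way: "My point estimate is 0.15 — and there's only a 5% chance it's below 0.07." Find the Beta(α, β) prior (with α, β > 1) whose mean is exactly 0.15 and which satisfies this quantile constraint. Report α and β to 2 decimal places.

With mean 0.15 fixed, write α = 0.15s, β = 0.85s where s = α+β.
Need P(θ < 0.07) = 0.05 under Beta(0.15s, 0.85s). Normal approximation: (q−m)/√(m(1−m)/s) ≈ z_{0.05} = -1.64, so s ≈ 0.15·0.85·(-1.64)²/(0.07−0.15)² = 53.9.
At s = 53.9: P(θ<0.07) ≈ 0.028. Adjusting to match 0.05 gives s ≈ 40.99.
So α = 0.15·40.99 ≈ 6.15, β = 0.85·40.99 ≈ 34.84.

α ≈ 6.15, β ≈ 34.84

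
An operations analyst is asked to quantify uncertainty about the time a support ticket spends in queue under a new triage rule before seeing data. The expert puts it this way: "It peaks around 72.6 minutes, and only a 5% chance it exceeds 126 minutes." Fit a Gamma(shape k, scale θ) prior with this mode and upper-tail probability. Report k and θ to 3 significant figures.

Gamma(k,θ) with k>1 has mode (k−1)θ, so θ = 72.6/(k−1).
Need P(X < 126) = 0.95 with θ tied to k this way. Start at k = 2, θ = 72.6: P(X<126) ≈ 0.518.
Too low — raise k to concentrate. Iterating converges to k ≈ 10.2.
Then θ = 72.6/(10.2−1) ≈ 7.91.

k ≈ 10.2, θ ≈ 7.91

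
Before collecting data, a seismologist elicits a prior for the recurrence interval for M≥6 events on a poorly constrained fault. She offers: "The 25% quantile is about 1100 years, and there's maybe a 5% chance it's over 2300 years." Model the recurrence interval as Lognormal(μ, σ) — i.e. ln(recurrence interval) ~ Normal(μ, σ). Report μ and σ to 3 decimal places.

If T ~ Lognormal(μ,σ) then ln T ~ Normal(μ,σ), so the p-quantile of ln T is μ + z_p·σ.
ln(1100) = 7.003 and ln(2300) = 7.741; z_{0.25} = -0.6745, z_{0.95} = 1.645.
σ = (7.741 − 7.003)/(1.645 − (-0.6745)) = 0.318.
μ = 7.003 − (-0.6745)·0.318 = 7.218.

μ ≈ 7.218, σ ≈ 0.318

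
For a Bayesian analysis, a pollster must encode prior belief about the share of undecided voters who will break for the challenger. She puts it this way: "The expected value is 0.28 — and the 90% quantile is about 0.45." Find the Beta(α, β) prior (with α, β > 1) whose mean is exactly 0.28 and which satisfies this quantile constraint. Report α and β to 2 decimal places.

With mean 0.28 fixed, write α = 0.28s, β = 0.72s where s = α+β.
Need P(θ < 0.45) = 0.9 under Beta(0.28s, 0.72s). Normal approximation: (q−m)/√(m(1−m)/s) ≈ z_{0.9} = 1.28, so s ≈ 0.28·0.72·(1.28)²/(0.45−0.28)² = 11.5.
At s = 11.5: P(θ<0.45) ≈ 0.895. Adjusting to match 0.9 gives s ≈ 12.07.
So α = 0.28·12.07 ≈ 3.38, β = 0.72·12.07 ≈ 8.69.

α ≈ 3.38, β ≈ 8.69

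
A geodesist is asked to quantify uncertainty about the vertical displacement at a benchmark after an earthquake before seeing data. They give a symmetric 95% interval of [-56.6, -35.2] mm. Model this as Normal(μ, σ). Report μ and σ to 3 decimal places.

μ = -45.900, σ = 5.459

A symmetric 95% interval runs μ ± z·σ with z = 1.96.
Half-width = 10.7, so σ = 10.7/1.96 = 5.459.
μ is the interval midpoint, -45.900.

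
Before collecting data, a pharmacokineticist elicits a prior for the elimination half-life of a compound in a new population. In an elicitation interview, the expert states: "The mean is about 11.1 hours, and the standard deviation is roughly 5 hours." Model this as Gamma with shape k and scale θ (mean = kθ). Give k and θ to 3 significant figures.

For Gamma(k, scale θ): mean = kθ, variance = kθ², so CV = 1/√k.
CV = SD/mean = 5/11.1 = 0.4505, hence k = 1/CV² = 4.93.
Then θ = mean/k = 11.1/4.93 = 2.25.

k ≈ 4.93, θ ≈ 2.25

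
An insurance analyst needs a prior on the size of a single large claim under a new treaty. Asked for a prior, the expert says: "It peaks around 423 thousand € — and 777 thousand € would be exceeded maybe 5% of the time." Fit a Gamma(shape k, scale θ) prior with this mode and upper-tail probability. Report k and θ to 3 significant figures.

Gamma(k,θ) with k>1 has mode (k−1)θ, so θ = 423/(k−1).
Need P(X < 777) = 0.95 with θ tied to k this way. Start at k = 2, θ = 423: P(X<777) ≈ 0.548.
Too low — raise k to concentrate. Iterating converges to k ≈ 8.53.
Then θ = 423/(8.53−1) ≈ 56.2.

k ≈ 8.53, θ ≈ 56.2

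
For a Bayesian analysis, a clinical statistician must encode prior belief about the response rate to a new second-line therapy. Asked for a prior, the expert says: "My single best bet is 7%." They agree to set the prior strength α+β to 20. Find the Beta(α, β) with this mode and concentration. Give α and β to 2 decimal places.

α = 2.26, β = 17.74

For α,β > 1 the Beta mode is (α−1)/(α+β−2). With α+β = 20, the mode is (α−1)/18.
Set (α−1)/18 = 0.07 → α = 1 + 0.07·18 = 2.26.
β = 20 − α = 17.74.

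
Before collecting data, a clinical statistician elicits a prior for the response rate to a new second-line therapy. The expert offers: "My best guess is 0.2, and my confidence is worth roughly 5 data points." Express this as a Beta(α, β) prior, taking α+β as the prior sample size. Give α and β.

Under the effective-sample-size interpretation, Beta(α, β) has prior mean α/(α+β) and prior sample size α+β.
So α+β = 5 and α/(α+β) = 0.2, giving α = 0.2·5 = 1 and β = 5 − 1 = 4.

α = 1, β = 4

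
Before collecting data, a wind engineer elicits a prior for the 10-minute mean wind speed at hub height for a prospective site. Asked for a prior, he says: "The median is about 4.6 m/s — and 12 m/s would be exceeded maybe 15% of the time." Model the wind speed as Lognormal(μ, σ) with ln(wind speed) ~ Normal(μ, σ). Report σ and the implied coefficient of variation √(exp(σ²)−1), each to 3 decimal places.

If T ~ Lognormal(μ,σ) then ln T ~ Normal(μ,σ), so the p-quantile of ln T is μ + z_p·σ.
ln(4.6) = 1.526 and ln(12) = 2.485; z_{0.5} = 0, z_{0.85} = 1.036.
σ = (2.485 − 1.526)/(1.036 − (0)) = 0.925.
μ = 1.526 − (0)·0.925 = 1.526.
CV = √(exp(σ²)−1) = √(exp(0.8559)−1) = 1.163.

σ ≈ 0.925, CV ≈ 1.163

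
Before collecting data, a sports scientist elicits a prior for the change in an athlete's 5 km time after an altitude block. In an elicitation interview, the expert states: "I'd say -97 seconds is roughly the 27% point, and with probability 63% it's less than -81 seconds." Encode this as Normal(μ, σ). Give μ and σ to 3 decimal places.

The p-quantile of Normal(μ,σ) is μ + z_p·σ, with z_{0.27} = -0.6128 and z_{0.63} = 0.3319.
Eliminate σ: μ = (z₂·x₁ − z₁·x₂)/(z₂ − z₁) = (0.3319·-97 − (-0.6128)·-81)/0.9447 = -86.621.
Then σ = (x₂ − x₁)/(z₂ − z₁) = (-81 − -97)/0.9447 = 16.937.

μ = -86.621, σ = 16.937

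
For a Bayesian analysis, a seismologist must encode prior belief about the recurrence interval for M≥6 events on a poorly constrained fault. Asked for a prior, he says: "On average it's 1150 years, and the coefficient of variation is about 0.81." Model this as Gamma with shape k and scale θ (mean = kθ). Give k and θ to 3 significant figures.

For Gamma(k, scale θ): mean = kθ, variance = kθ², so CV = 1/√k.
CV = 0.81, hence k = 1/CV² = 1.52.
Then θ = mean/k = 1150/1.52 = 755.

k ≈ 1.52, θ ≈ 755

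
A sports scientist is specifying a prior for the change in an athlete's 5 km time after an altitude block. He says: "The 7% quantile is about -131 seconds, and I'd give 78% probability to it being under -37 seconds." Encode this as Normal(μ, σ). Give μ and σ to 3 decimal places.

μ = -69.289, σ = 41.815

For Normal(μ,σ), the p-quantile is μ + z_p·σ. Here z_{0.07} = -1.476, z_{0.78} = 0.7722.
So -131 = μ − 1.476σ and -37 = μ + 0.7722σ.
Subtracting: σ = (-37 − -131)/(0.7722 − (-1.476)) = 41.815.
Then μ = -131 − (-1.476)·41.815 = -69.289.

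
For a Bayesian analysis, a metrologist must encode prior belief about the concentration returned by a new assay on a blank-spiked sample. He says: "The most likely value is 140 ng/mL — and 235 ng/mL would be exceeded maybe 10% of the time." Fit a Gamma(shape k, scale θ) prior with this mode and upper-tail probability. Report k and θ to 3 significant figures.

Gamma(k,θ) with k>1 has mode (k−1)θ, so θ = 140/(k−1).
Need P(X < 235) = 0.9 with θ tied to k this way. Start at k = 2, θ = 140: P(X<235) ≈ 0.500.
Too low — raise k to concentrate. Iterating converges to k ≈ 8.05.
Then θ = 140/(8.05−1) ≈ 19.9.

k ≈ 8.05, θ ≈ 19.9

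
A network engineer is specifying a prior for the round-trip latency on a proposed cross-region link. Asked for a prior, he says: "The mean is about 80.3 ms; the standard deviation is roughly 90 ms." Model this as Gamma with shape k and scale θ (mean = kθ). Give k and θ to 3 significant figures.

For Gamma(k, scale θ): mean = kθ, variance = kθ², so CV = 1/√k.
CV = SD/mean = 90/80.3 = 1.121, hence k = 1/CV² = 0.796.
Then θ = mean/k = 80.3/0.796 = 101.

k ≈ 0.796, θ ≈ 101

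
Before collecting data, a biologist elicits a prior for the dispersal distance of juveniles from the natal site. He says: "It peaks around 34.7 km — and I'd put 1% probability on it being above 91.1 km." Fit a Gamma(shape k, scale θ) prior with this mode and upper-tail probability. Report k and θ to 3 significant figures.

Gamma(k,θ) with k>1 has mode (k−1)θ, so θ = 34.7/(k−1).
Need P(X < 91.1) = 0.99 with θ tied to k this way. Start at k = 2, θ = 34.7: P(X<91.1) ≈ 0.737.
Too low — raise k to concentrate. Iterating converges to k ≈ 5.98.
Then θ = 34.7/(5.98−1) ≈ 6.96.

k ≈ 5.98, θ ≈ 6.96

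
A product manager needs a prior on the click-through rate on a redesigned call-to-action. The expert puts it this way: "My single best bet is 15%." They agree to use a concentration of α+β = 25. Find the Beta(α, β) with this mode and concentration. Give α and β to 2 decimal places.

For α,β > 1 the Beta mode is (α−1)/(α+β−2). With α+β = 25, the mode is (α−1)/23.
Set (α−1)/23 = 0.15 → α = 1 + 0.15·23 = 4.45.
β = 25 − α = 20.55.

α = 4.45, β = 20.55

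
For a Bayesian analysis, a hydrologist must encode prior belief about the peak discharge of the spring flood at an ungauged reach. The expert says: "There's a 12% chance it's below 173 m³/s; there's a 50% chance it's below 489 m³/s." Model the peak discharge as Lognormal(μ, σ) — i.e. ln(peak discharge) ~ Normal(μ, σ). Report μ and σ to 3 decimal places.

If T ~ Lognormal(μ,σ) then ln T ~ Normal(μ,σ), so the p-quantile of ln T is μ + z_p·σ.
ln(173) = 5.153 and ln(489) = 6.192; z_{0.12} = -1.175, z_{0.5} = 0.
σ = (6.192 − 5.153)/(0 − (-1.175)) = 0.884.
μ = 5.153 − (-1.175)·0.884 = 6.192.

μ ≈ 6.192, σ ≈ 0.884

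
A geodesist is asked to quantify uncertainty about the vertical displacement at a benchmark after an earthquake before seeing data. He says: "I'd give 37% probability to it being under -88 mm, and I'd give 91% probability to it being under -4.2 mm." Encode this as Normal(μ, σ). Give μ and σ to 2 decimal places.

The p-quantile of Normal(μ,σ) is μ + z_p·σ, with z_{0.37} = -0.3319 and z_{0.91} = 1.341.
Eliminate σ: μ = (z₂·x₁ − z₁·x₂)/(z₂ − z₁) = (1.341·-88 − (-0.3319)·-4.2)/1.673 = -71.37.
Then σ = (x₂ − x₁)/(z₂ − z₁) = (-4.2 − -88)/1.673 = 50.10.

μ = -71.37, σ = 50.10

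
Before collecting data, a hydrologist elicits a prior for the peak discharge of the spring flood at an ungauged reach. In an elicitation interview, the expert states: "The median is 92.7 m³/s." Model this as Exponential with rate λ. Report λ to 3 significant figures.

λ ≈ 0.00748

Exponential median = ln 2 / λ, so λ = ln 2 / 92.7 = 0.00748.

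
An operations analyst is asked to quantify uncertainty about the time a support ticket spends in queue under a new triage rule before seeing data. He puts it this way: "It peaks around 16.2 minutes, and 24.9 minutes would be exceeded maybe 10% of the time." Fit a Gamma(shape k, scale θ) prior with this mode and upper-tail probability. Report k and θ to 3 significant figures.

k ≈ 11.1, θ ≈ 1.6

Gamma(k,θ) with k>1 has mode (k−1)θ, so θ = 16.2/(k−1).
Need P(X < 24.9) = 0.9 with θ tied to k this way. Start at k = 2, θ = 16.2: P(X<24.9) ≈ 0.454.
Too low — raise k to concentrate. Iterating converges to k ≈ 11.1.
Then θ = 16.2/(11.1−1) ≈ 1.6.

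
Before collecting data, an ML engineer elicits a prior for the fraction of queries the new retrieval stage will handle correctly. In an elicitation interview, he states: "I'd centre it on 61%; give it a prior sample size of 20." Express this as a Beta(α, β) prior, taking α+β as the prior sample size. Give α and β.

Under the effective-sample-size interpretation, Beta(α, β) has prior mean α/(α+β) and prior sample size α+β.
So α+β = 20 and α/(α+β) = 0.61, giving α = 0.61·20 = 12.2 and β = 20 − 12.2 = 7.8.

α = 12.2, β = 7.8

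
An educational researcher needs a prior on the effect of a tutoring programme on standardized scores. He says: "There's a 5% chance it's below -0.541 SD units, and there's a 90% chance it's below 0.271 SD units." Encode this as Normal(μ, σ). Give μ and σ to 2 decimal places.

For Normal(μ,σ), the p-quantile is μ + z_p·σ. Here z_{0.05} = -1.645, z_{0.9} = 1.282.
So -0.541 = μ − 1.645σ and 0.271 = μ + 1.282σ.
Subtracting: σ = (0.271 − -0.541)/(1.282 − (-1.645)) = 0.28.
Then μ = -0.541 − (-1.645)·0.28 = -0.08.

μ = -0.08, σ = 0.28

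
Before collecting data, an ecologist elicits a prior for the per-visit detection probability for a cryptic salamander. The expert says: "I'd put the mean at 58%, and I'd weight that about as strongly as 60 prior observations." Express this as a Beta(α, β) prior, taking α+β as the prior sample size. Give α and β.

α = 34.8, β = 25.2

Under the effective-sample-size interpretation, Beta(α, β) has prior mean α/(α+β) and prior sample size α+β.
So α+β = 60 and α/(α+β) = 0.58, giving α = 0.58·60 = 34.8 and β = 60 − 34.8 = 25.2.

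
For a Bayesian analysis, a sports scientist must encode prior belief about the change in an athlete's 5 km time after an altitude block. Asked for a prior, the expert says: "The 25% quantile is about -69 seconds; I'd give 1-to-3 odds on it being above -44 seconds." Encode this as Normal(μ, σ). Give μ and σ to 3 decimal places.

The p-quantile of Normal(μ,σ) is μ + z_p·σ, with z_{0.25} = -0.6745 and z_{0.75} = 0.6745.
Eliminate σ: μ = (z₂·x₁ − z₁·x₂)/(z₂ − z₁) = (0.6745·-69 − (-0.6745)·-44)/1.349 = -56.500.
Then σ = (x₂ − x₁)/(z₂ − z₁) = (-44 − -69)/1.349 = 18.533.

μ = -56.500, σ = 18.533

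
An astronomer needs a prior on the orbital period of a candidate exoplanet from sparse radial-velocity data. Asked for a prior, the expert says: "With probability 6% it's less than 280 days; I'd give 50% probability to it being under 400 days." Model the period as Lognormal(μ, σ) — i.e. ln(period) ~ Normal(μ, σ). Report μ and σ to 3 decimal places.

μ ≈ 5.991, σ ≈ 0.229

If T ~ Lognormal(μ,σ) then ln T ~ Normal(μ,σ), so the p-quantile of ln T is μ + z_p·σ.
ln(280) = 5.635 and ln(400) = 5.991; z_{0.06} = -1.555, z_{0.5} = 0.
σ = (5.991 − 5.635)/(0 − (-1.555)) = 0.229.
μ = 5.635 − (-1.555)·0.229 = 5.991.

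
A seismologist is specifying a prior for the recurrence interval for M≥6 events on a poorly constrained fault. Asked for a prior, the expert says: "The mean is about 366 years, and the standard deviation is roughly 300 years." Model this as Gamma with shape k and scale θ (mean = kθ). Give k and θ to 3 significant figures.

k ≈ 1.49, θ ≈ 246

For Gamma(k, scale θ): mean = kθ, variance = kθ², so CV = 1/√k.
CV = SD/mean = 300/366 = 0.8197, hence k = 1/CV² = 1.49.
Then θ = mean/k = 366/1.49 = 246.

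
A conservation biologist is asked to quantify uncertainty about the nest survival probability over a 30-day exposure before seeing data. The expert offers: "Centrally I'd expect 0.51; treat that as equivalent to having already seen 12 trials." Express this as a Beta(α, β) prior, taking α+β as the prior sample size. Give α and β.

α = 6.12, β = 5.88

Under the effective-sample-size interpretation, Beta(α, β) has prior mean α/(α+β) and prior sample size α+β.
So α+β = 12 and α/(α+β) = 0.51, giving α = 0.51·12 = 6.12 and β = 12 − 6.12 = 5.88.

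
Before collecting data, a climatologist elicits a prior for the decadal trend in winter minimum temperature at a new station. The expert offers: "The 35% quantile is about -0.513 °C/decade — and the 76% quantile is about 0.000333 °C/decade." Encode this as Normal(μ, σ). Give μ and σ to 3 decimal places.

The p-quantile of Normal(μ,σ) is μ + z_p·σ, with z_{0.35} = -0.3853 and z_{0.76} = 0.7063.
Eliminate σ: μ = (z₂·x₁ − z₁·x₂)/(z₂ − z₁) = (0.7063·-0.513 − (-0.3853)·0.000333)/1.092 = -0.332.
Then σ = (x₂ − x₁)/(z₂ − z₁) = (0.000333 − -0.513)/1.092 = 0.470.

μ = -0.332, σ = 0.470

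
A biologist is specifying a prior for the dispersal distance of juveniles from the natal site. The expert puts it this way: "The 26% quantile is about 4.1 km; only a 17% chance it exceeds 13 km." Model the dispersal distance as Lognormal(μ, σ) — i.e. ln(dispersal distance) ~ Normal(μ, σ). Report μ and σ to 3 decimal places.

μ ≈ 1.876, σ ≈ 0.722

If T ~ Lognormal(μ,σ) then ln T ~ Normal(μ,σ), so the p-quantile of ln T is μ + z_p·σ.
ln(4.1) = 1.411 and ln(13) = 2.565; z_{0.26} = -0.6433, z_{0.83} = 0.9542.
σ = (2.565 − 1.411)/(0.9542 − (-0.6433)) = 0.722.
μ = 1.411 − (-0.6433)·0.722 = 1.876.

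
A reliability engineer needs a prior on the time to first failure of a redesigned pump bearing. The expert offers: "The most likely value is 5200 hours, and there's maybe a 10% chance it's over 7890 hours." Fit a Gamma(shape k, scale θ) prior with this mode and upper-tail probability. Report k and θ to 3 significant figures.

k ≈ 11.7, θ ≈ 485

Gamma(k,θ) with k>1 has mode (k−1)θ, so θ = 5200/(k−1).
Need P(X < 7890) = 0.9 with θ tied to k this way. Start at k = 2, θ = 5200: P(X<7890) ≈ 0.448.
Too low — raise k to concentrate. Iterating converges to k ≈ 11.7.
Then θ = 5200/(11.7−1) ≈ 485.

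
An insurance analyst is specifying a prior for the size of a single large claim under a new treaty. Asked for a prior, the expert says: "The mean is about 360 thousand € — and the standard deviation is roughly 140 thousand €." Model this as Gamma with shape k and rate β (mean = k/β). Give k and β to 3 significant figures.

For Gamma(k, rate β): mean = k/β, variance = k/β², so CV = 1/√k.
CV = SD/mean = 140/360 = 0.3889, hence k = 1/CV² = 6.61.
Then β = k/mean = 6.61/360 = 0.0184.

k ≈ 6.61, β ≈ 0.0184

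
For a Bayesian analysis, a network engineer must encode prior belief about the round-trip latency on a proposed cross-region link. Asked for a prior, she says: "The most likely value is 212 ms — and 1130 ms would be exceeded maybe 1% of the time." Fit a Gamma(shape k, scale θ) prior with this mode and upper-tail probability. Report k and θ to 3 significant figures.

k ≈ 2.37, θ ≈ 154

Gamma(k,θ) with k>1 has mode (k−1)θ, so θ = 212/(k−1).
Need P(X < 1130) = 0.99 with θ tied to k this way. Start at k = 2, θ = 212: P(X<1130) ≈ 0.969.
Too low — raise k to concentrate. Iterating converges to k ≈ 2.37.
Then θ = 212/(2.37−1) ≈ 154.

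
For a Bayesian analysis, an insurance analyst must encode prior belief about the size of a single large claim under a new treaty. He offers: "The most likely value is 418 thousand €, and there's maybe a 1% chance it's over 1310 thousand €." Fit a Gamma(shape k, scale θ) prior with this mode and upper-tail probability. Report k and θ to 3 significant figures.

k ≈ 4.41, θ ≈ 122

Gamma(k,θ) with k>1 has mode (k−1)θ, so θ = 418/(k−1).
Need P(X < 1310) = 0.99 with θ tied to k this way. Start at k = 2, θ = 418: P(X<1310) ≈ 0.820.
Too low — raise k to concentrate. Iterating converges to k ≈ 4.41.
Then θ = 418/(4.41−1) ≈ 122.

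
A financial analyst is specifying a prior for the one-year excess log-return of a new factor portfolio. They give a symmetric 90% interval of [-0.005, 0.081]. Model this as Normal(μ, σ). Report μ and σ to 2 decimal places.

A symmetric 90% interval runs μ ± z·σ with z = 1.645.
Half-width = 0.043, so σ = 0.043/1.645 = 0.03.
μ is the interval midpoint, 0.04.

μ = 0.04, σ = 0.03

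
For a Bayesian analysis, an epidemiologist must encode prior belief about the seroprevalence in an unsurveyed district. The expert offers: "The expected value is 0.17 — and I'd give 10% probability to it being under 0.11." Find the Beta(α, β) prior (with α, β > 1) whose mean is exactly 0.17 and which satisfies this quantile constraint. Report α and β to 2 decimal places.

α ≈ 9.87, β ≈ 48.20

With mean 0.17 fixed, write α = 0.17s, β = 0.83s where s = α+β.
Need P(θ < 0.11) = 0.1 under Beta(0.17s, 0.83s). Normal approximation: (q−m)/√(m(1−m)/s) ≈ z_{0.1} = -1.28, so s ≈ 0.17·0.83·(-1.28)²/(0.11−0.17)² = 64.4.
At s = 64.4: P(θ<0.11) ≈ 0.087. Adjusting to match 0.1 gives s ≈ 58.07.
So α = 0.17·58.07 ≈ 9.87, β = 0.83·58.07 ≈ 48.20.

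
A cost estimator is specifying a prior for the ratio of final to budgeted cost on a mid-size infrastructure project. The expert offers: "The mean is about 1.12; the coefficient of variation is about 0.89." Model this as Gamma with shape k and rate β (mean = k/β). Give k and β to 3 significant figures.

For Gamma(k, rate β): mean = k/β, variance = k/β², so CV = 1/√k.
CV = 0.89, hence k = 1/CV² = 1.26.
Then β = k/mean = 1.26/1.12 = 1.13.

k ≈ 1.26, β ≈ 1.13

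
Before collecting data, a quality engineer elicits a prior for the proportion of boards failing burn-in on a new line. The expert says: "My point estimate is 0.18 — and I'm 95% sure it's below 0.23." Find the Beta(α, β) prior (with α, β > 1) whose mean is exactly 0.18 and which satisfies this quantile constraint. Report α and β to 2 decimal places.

With mean 0.18 fixed, write α = 0.18s, β = 0.82s where s = α+β.
Need P(θ < 0.23) = 0.95 under Beta(0.18s, 0.82s). Normal approximation: (q−m)/√(m(1−m)/s) ≈ z_{0.95} = 1.64, so s ≈ 0.18·0.82·(1.64)²/(0.23−0.18)² = 159.7.
At s = 159.7: P(θ<0.23) ≈ 0.944. Adjusting to match 0.95 gives s ≈ 172.62.
So α = 0.18·172.62 ≈ 31.07, β = 0.82·172.62 ≈ 141.55.

α ≈ 31.07, β ≈ 141.55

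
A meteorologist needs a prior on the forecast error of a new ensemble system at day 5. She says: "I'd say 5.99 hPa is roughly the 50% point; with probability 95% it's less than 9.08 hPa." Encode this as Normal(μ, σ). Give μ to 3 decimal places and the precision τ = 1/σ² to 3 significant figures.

μ = 5.990, τ = 0.283

The p-quantile of Normal(μ,σ) is μ + z_p·σ, with z_{0.5} = 0 and z_{0.95} = 1.645.
Eliminate σ: μ = (z₂·x₁ − z₁·x₂)/(z₂ − z₁) = (1.645·5.99 − (0)·9.08)/1.645 = 5.990.
Then σ = (x₂ − x₁)/(z₂ − z₁) = (9.08 − 5.99)/1.645 = 1.879.
Precision τ = 1/σ² = 1/1.879² = 0.283.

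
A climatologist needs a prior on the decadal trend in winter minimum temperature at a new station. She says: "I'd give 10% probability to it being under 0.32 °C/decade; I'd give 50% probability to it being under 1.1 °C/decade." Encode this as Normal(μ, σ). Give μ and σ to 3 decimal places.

μ = 1.100, σ = 0.609

The p-quantile of Normal(μ,σ) is μ + z_p·σ, with z_{0.1} = -1.282 and z_{0.5} = 0.
Eliminate σ: μ = (z₂·x₁ − z₁·x₂)/(z₂ − z₁) = (0·0.32 − (-1.282)·1.1)/1.282 = 1.100.
Then σ = (x₂ − x₁)/(z₂ − z₁) = (1.1 − 0.32)/1.282 = 0.609.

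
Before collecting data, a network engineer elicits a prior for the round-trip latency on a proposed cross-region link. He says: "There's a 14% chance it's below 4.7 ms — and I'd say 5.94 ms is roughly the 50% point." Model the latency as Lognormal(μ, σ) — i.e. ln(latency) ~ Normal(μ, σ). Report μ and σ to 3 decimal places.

μ ≈ 1.782, σ ≈ 0.217

If T ~ Lognormal(μ,σ) then ln T ~ Normal(μ,σ), so the p-quantile of ln T is μ + z_p·σ.
ln(4.7) = 1.548 and ln(5.94) = 1.782; z_{0.14} = -1.08, z_{0.5} = 0.
σ = (1.782 − 1.548)/(0 − (-1.08)) = 0.217.
μ = 1.548 − (-1.08)·0.217 = 1.782.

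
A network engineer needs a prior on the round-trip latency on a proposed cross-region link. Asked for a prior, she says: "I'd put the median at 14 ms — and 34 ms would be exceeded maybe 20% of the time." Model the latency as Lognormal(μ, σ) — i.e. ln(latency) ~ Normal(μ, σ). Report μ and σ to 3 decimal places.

If T ~ Lognormal(μ,σ) then ln T ~ Normal(μ,σ), so the p-quantile of ln T is μ + z_p·σ.
ln(14) = 2.639 and ln(34) = 3.526; z_{0.5} = 0, z_{0.8} = 0.8416.
σ = (3.526 − 2.639)/(0.8416 − (0)) = 1.054.
μ = 2.639 − (0)·1.054 = 2.639.

μ ≈ 2.639, σ ≈ 1.054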